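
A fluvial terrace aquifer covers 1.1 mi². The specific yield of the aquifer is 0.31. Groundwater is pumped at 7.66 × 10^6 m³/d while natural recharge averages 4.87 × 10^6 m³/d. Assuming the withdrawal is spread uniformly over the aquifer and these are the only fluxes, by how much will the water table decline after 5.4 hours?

Δh ≈ 0.711 m

A = 1.1 mi² = 2.849 × 10^6 m²
Net abstraction = 7.66 × 10^6 − 4.87 × 10^6 = 2.79 × 10^6 m³/d
t = 5.4 hours = 0.225 d
ΔV = Q × t = 2.79 × 10^6 m³/d × 0.225 d = 6.277 × 10^5 m³
Δh = ΔV / (Sy × A) = 6.277 × 10^5 / (0.31 × 2.849 × 10^6) = 0.7108 m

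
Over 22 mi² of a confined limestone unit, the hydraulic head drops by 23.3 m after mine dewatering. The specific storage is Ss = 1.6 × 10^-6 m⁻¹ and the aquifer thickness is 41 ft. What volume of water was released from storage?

ΔV ≈ 26500 m³

b = 41 ft = 12.5 m
S = Ss × b = 1.6 × 10^-6 m⁻¹ × 12.5 m = 1.999 × 10^-5
A = 22 mi² = 5.698 × 10^7 m²
ΔV = S × A × Δh = 1.999 × 10^-5 × 5.698 × 10^7 m² × 23.3 m = 26550 m³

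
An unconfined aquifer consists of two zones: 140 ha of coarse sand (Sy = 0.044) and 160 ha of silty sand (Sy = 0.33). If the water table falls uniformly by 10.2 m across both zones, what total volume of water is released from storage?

A₁ = 140 ha = 1.4 × 10^6 m²; A₂ = 160 ha = 1.6 × 10^6 m²
ΔV₁ = 0.044 × 1.4 × 10^6 × 10.2 = 6.283 × 10^5 m³
ΔV₂ = 0.33 × 1.6 × 10^6 × 10.2 = 5.386 × 10^6 m³
ΔV = ΔV₁ + ΔV₂ = 6.014 × 10^6 m³

ΔV ≈ 6.01 × 10^6 m³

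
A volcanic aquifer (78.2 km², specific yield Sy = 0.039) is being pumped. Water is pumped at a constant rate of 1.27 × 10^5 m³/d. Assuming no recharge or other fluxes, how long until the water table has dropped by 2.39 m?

t ≈ 57.4 days

A = 78.2 km² = 7.82 × 10^7 m²
ΔV = Sy × A × Δh = 0.039 × 7.82 × 10^7 × 2.39 = 7.289 × 10^6 m³
t = ΔV / Q = 7.289 × 10^6 m³ / 1.27 × 10^5 m³/d = 57.39 d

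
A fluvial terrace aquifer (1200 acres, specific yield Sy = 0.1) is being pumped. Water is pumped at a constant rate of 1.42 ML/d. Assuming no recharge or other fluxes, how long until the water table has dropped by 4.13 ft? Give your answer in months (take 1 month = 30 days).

t ≈ 14.4 months

A = 1200 acres = 4.856 × 10^6 m²
Δh = 4.13 ft = 1.259 m
ΔV = Sy × A × Δh = 0.1 × 4.856 × 10^6 × 1.259 = 6.113 × 10^5 m³
Q = 1.42 ML/d = 1420 m³/d
t = ΔV / Q = 6.113 × 10^5 m³ / 1420 m³/d = 430.5 d
t = 430.5 d ≈ 14.35 months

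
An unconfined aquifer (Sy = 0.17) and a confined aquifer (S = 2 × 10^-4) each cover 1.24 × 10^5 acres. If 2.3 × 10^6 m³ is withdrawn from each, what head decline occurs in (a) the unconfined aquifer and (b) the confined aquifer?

Δh_u ≈ 0.027 m; Δh_c ≈ 22.9 m

A = 1.24 × 10^5 acres = 5.018 × 10^8 m²
Unconfined: Δh_u = ΔV/(Sy·A) = 2.3 × 10^6/(0.17 × 5.018 × 10^8) = 0.02696 m
Confined: Δh_c = ΔV/(S·A) = 2.3 × 10^6/(2 × 10^-4 × 5.018 × 10^8) = 22.92 m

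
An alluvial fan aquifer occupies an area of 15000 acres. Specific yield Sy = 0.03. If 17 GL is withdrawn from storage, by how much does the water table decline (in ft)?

A = 15000 acres = 6.07 × 10^7 m²
ΔV = 17 GL = 1.7 × 10^7 m³
Δh = ΔV / (Sy × A) = 1.7 × 10^7 m³ / (0.03 × 6.07 × 10^7 m²) = 9.335 m
Δh = 9.335 m = 30.63 ft

Δh ≈ 30.6 ft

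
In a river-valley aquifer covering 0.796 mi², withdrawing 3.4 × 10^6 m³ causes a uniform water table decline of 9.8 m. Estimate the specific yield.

Sy ≈ 0.17

A = 0.796 mi² = 2.062 × 10^6 m²
Sy = ΔV / (A × Δh) = 3.4 × 10^6 m³ / (2.062 × 10^6 m² × 9.8 m) = 0.1683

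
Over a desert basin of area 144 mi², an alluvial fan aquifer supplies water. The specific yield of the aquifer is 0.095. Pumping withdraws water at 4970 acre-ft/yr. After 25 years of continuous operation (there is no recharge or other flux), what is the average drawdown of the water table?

Δh ≈ 4.33 m

A = 144 mi² = 3.73 × 10^8 m²
Q = 4970 acre-ft/yr = 16800 m³/d
t = 25 years = 9125 d
ΔV = Q × t = 16800 m³/d × 9125 d = 1.533 × 10^8 m³
Δh = ΔV / (Sy × A) = 1.533 × 10^8 / (0.095 × 3.73 × 10^8) = 4.326 m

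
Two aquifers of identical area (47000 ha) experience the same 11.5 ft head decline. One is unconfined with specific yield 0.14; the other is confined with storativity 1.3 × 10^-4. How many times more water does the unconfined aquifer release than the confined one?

ΔV_u / ΔV_c ≈ 1080

A = 47000 ha = 4.7 × 10^8 m²
Δh = 11.5 ft = 3.505 m
Unconfined: ΔV_u = Sy × A × Δh = 0.14 × 4.7 × 10^8 × 3.505 = 2.306 × 10^8 m³
Confined: ΔV_c = S × A × Δh = 1.3 × 10^-4 × 4.7 × 10^8 × 3.505 = 2.142 × 10^5 m³
Ratio = ΔV_u / ΔV_c = Sy / S = 0.14 / 1.3 × 10^-4 = 1077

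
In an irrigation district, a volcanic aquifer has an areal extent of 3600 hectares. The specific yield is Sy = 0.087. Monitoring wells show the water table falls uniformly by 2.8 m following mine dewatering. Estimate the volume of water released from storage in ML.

A = 3600 hectares = 3.6 × 10^7 m²
ΔV = Sy × A × Δh = 0.087 × 3.6 × 10^7 m² × 2.8 m = 8.77 × 10^6 m³
ΔV = 8.77 × 10^6 m³ = 8770 ML

ΔV ≈ 8770 ML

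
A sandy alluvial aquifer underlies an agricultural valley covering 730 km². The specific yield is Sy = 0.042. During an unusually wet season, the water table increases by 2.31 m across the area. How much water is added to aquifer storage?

ΔV ≈ 7.08 × 10^7 m³

A = 730 km² = 7.3 × 10^8 m²
ΔV = Sy × A × Δh = 0.042 × 7.3 × 10^8 m² × 2.31 m = 7.082 × 10^7 m³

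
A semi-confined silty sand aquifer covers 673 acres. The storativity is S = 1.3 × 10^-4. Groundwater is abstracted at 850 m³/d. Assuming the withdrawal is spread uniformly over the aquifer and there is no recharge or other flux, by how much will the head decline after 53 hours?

A = 673 acres = 2.724 × 10^6 m²
t = 53 hours = 2.208 d
ΔV = Q × t = 850 m³/d × 2.208 d = 1877 m³
Δh = ΔV / (S × A) = 1877 / (1.3 × 10^-4 × 2.724 × 10^6) = 5.302 m

Δh ≈ 5.3 m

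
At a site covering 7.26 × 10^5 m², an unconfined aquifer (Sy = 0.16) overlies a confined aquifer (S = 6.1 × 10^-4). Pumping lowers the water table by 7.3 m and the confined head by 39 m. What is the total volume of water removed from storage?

Unconfined: ΔV_u = Sy × A × Δh_u = 0.16 × 7.26 × 10^5 × 7.3 = 8.48 × 10^5 m³
Confined: ΔV_c = S × A × Δh_c = 6.1 × 10^-4 × 7.26 × 10^5 × 39 = 17270 m³
Total ΔV = 8.48 × 10^5 + 17270 = 8.652 × 10^5 m³

ΔV ≈ 8.65 × 10^5 m³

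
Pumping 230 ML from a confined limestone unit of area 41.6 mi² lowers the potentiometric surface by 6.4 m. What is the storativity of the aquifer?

S ≈ 3.3 × 10^-4

A = 41.6 mi² = 1.077 × 10^8 m²
ΔV = 230 ML = 2.3 × 10^5 m³
S = ΔV / (A × Δh) = 2.3 × 10^5 m³ / (1.077 × 10^8 m² × 6.4 m) = 3.335 × 10^-4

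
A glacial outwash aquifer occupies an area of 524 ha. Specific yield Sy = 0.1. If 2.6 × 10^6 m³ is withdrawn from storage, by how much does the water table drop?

A = 524 ha = 5.24 × 10^6 m²
Δh = ΔV / (Sy × A) = 2.6 × 10^6 m³ / (0.1 × 5.24 × 10^6 m²) = 4.962 m

Δh ≈ 4.96 m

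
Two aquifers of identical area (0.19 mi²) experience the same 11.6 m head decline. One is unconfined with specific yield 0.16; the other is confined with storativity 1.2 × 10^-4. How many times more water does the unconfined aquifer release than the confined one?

ΔV_u / ΔV_c ≈ 1330

A = 0.19 mi² = 4.921 × 10^5 m²
Unconfined: ΔV_u = Sy × A × Δh = 0.16 × 4.921 × 10^5 × 11.6 = 9.133 × 10^5 m³
Confined: ΔV_c = S × A × Δh = 1.2 × 10^-4 × 4.921 × 10^5 × 11.6 = 685 m³
Ratio = ΔV_u / ΔV_c = Sy / S = 0.16 / 1.2 × 10^-4 = 1333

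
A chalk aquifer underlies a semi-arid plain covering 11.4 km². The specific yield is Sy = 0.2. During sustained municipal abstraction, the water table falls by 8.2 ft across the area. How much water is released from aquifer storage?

A = 11.4 km² = 1.14 × 10^7 m²
Δh = 8.2 ft = 2.499 m
ΔV = Sy × A × Δh = 0.2 × 1.14 × 10^7 m² × 2.499 m = 5.699 × 10^6 m³

ΔV ≈ 5.7 × 10^6 m³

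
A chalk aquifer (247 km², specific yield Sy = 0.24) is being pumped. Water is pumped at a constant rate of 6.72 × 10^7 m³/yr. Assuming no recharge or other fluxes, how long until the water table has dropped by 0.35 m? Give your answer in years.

A = 247 km² = 2.47 × 10^8 m²
ΔV = Sy × A × Δh = 0.24 × 2.47 × 10^8 × 0.35 = 2.075 × 10^7 m³
Q = 6.72 × 10^7 m³/yr = 1.841 × 10^5 m³/d
t = ΔV / Q = 2.075 × 10^7 m³ / 1.841 × 10^5 m³/d = 112.7 d
t = 112.7 d ≈ 0.3087 years

t ≈ 0.309 years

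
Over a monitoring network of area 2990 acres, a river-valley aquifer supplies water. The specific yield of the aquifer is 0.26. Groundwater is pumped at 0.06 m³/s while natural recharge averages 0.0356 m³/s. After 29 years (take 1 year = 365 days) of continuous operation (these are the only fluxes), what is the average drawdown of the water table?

A = 2990 acres = 1.21 × 10^7 m²
Net abstraction = 0.06 − 0.0356 = 0.0244 m³/s
Q_net = 0.0244 m³/s = 2108 m³/d
t = 29 years = 10580 d
ΔV = Q × t = 2108 m³/d × 10580 d = 2.231 × 10^7 m³
Δh = ΔV / (Sy × A) = 2.231 × 10^7 / (0.26 × 1.21 × 10^7) = 7.093 m

Δh ≈ 7.09 m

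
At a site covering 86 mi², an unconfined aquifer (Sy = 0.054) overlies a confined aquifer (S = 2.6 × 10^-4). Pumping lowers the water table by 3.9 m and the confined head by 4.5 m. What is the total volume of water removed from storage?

A = 86 mi² = 2.227 × 10^8 m²
Unconfined: ΔV_u = Sy × A × Δh_u = 0.054 × 2.227 × 10^8 × 3.9 = 4.691 × 10^7 m³
Confined: ΔV_c = S × A × Δh_c = 2.6 × 10^-4 × 2.227 × 10^8 × 4.5 = 2.606 × 10^5 m³
Total ΔV = 4.691 × 10^7 + 2.606 × 10^5 = 4.717 × 10^7 m³

ΔV ≈ 4.72 × 10^7 m³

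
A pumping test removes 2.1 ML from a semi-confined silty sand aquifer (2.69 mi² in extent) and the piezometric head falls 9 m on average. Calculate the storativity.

S ≈ 3.3 × 10^-5

A = 2.69 mi² = 6.967 × 10^6 m²
ΔV = 2.1 ML = 2100 m³
S = ΔV / (A × Δh) = 2100 m³ / (6.967 × 10^6 m² × 9 m) = 3.349 × 10^-5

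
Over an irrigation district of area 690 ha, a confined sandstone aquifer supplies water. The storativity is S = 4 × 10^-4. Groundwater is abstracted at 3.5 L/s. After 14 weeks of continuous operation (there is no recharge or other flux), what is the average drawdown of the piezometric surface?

Δh ≈ 10.7 m

A = 690 ha = 6.9 × 10^6 m²
Q = 3.5 L/s = 302.4 m³/d
t = 14 weeks = 98 d
ΔV = Q × t = 302.4 m³/d × 98 d = 29640 m³
Δh = ΔV / (S × A) = 29640 / (4 × 10^-4 × 6.9 × 10^6) = 10.74 m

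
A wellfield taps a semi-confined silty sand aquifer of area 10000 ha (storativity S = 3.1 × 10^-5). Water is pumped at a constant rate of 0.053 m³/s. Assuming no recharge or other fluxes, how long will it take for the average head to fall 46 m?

t ≈ 31.1 days

A = 10000 ha = 1 × 10^8 m²
ΔV = S × A × Δh = 3.1 × 10^-5 × 1 × 10^8 × 46 = 1.426 × 10^5 m³
Q = 0.053 m³/s = 4579 m³/d
t = ΔV / Q = 1.426 × 10^5 m³ / 4579 m³/d = 31.14 d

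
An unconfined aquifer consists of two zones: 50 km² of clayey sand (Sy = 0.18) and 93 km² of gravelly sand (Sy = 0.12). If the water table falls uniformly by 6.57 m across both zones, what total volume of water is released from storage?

A₁ = 50 km² = 5 × 10^7 m²; A₂ = 93 km² = 9.3 × 10^7 m²
ΔV₁ = 0.18 × 5 × 10^7 × 6.57 = 5.913 × 10^7 m³
ΔV₂ = 0.12 × 9.3 × 10^7 × 6.57 = 7.332 × 10^7 m³
ΔV = ΔV₁ + ΔV₂ = 1.325 × 10^8 m³

ΔV ≈ 1.32 × 10^8 m³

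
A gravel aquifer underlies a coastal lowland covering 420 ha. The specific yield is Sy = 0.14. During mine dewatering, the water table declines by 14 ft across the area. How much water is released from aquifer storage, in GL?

ΔV ≈ 2.51 GL

A = 420 ha = 4.2 × 10^6 m²
Δh = 14 ft = 4.267 m
ΔV = Sy × A × Δh = 0.14 × 4.2 × 10^6 m² × 4.267 m = 2.509 × 10^6 m³
ΔV = 2.509 × 10^6 m³ = 2.509 GL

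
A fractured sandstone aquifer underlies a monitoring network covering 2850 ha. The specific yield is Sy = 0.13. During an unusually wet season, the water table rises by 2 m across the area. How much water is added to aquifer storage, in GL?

ΔV ≈ 7.41 GL

A = 2850 ha = 2.85 × 10^7 m²
ΔV = Sy × A × Δh = 0.13 × 2.85 × 10^7 m² × 2 m = 7.41 × 10^6 m³
ΔV = 7.41 × 10^6 m³ = 7.41 GL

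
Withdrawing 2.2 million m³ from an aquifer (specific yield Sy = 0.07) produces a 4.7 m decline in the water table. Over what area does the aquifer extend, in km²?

ΔV = 2.2 million m³ = 2.2 × 10^6 m³
A = ΔV / (Sy × Δh) = 2.2 × 10^6 / (0.07 × 4.7) = 6.687 × 10^6 m²
A = 6.687 × 10^6 m² = 6.687 km²

A ≈ 6.69 km²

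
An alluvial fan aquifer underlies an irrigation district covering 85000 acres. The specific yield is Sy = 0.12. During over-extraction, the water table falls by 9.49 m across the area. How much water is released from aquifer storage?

A = 85000 acres = 3.44 × 10^8 m²
ΔV = Sy × A × Δh = 0.12 × 3.44 × 10^8 m² × 9.49 m = 3.917 × 10^8 m³

ΔV ≈ 3.92 × 10^8 m³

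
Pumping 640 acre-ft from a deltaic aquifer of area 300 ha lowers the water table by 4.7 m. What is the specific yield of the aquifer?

Sy ≈ 0.056

A = 300 ha = 3 × 10^6 m²
ΔV = 640 acre-ft = 7.894 × 10^5 m³
Sy = ΔV / (A × Δh) = 7.894 × 10^5 m³ / (3 × 10^6 m² × 4.7 m) = 0.05599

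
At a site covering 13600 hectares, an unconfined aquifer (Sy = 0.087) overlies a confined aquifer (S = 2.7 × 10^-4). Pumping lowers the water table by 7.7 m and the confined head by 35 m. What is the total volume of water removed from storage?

A = 13600 hectares = 1.36 × 10^8 m²
Unconfined: ΔV_u = Sy × A × Δh_u = 0.087 × 1.36 × 10^8 × 7.7 = 9.111 × 10^7 m³
Confined: ΔV_c = S × A × Δh_c = 2.7 × 10^-4 × 1.36 × 10^8 × 35 = 1.285 × 10^6 m³
Total ΔV = 9.111 × 10^7 + 1.285 × 10^6 = 9.239 × 10^7 m³

ΔV ≈ 9.24 × 10^7 m³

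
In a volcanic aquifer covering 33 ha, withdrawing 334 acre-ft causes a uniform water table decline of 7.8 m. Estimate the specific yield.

Sy ≈ 0.16

A = 33 ha = 3.3 × 10^5 m²
ΔV = 334 acre-ft = 4.12 × 10^5 m³
Sy = ΔV / (A × Δh) = 4.12 × 10^5 m³ / (3.3 × 10^5 m² × 7.8 m) = 0.1601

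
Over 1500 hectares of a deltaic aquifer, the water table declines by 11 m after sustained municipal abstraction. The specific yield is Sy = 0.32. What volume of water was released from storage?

ΔV ≈ 5.28 × 10^7 m³

A = 1500 hectares = 1.5 × 10^7 m²
ΔV = Sy × A × Δh = 0.32 × 1.5 × 10^7 m² × 11 m = 5.28 × 10^7 m³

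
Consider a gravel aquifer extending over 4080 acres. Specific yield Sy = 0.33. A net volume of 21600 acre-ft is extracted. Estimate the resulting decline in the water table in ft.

Δh ≈ 16 ft

A = 4080 acres = 1.651 × 10^7 m²
ΔV = 21600 acre-ft = 2.664 × 10^7 m³
Δh = ΔV / (Sy × A) = 2.664 × 10^7 m³ / (0.33 × 1.651 × 10^7 m²) = 4.89 m
Δh = 4.89 m = 16.04 ft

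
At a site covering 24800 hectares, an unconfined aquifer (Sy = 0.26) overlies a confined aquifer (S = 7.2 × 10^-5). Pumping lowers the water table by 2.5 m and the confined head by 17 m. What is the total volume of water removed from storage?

ΔV ≈ 1.62 × 10^8 m³

A = 24800 hectares = 2.48 × 10^8 m²
Unconfined: ΔV_u = Sy × A × Δh_u = 0.26 × 2.48 × 10^8 × 2.5 = 1.612 × 10^8 m³
Confined: ΔV_c = S × A × Δh_c = 7.2 × 10^-5 × 2.48 × 10^8 × 17 = 3.036 × 10^5 m³
Total ΔV = 1.612 × 10^8 + 3.036 × 10^5 = 1.615 × 10^8 m³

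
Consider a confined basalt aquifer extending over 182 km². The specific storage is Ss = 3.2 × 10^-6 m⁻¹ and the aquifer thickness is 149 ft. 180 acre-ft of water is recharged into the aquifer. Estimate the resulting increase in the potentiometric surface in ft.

b = 149 ft = 45.42 m
S = Ss × b = 3.2 × 10^-6 m⁻¹ × 45.42 m = 1.453 × 10^-4
A = 182 km² = 1.82 × 10^8 m²
ΔV = 180 acre-ft = 2.22 × 10^5 m³
Δh = ΔV / (S × A) = 2.22 × 10^5 m³ / (1.453 × 10^-4 × 1.82 × 10^8 m²) = 8.394 m
Δh = 8.394 m = 27.54 ft

Δh ≈ 27.5 ft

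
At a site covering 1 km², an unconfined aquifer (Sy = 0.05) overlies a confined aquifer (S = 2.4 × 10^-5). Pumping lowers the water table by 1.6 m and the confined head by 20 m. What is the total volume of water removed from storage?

ΔV ≈ 80500 m³

A = 1 km² = 1 × 10^6 m²
Unconfined: ΔV_u = Sy × A × Δh_u = 0.05 × 1 × 10^6 × 1.6 = 80000 m³
Confined: ΔV_c = S × A × Δh_c = 2.4 × 10^-5 × 1 × 10^6 × 20 = 480 m³
Total ΔV = 80000 + 480 = 80480 m³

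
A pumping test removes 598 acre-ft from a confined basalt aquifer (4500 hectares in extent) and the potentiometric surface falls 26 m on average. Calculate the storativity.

A = 4500 hectares = 4.5 × 10^7 m²
ΔV = 598 acre-ft = 7.376 × 10^5 m³
S = ΔV / (A × Δh) = 7.376 × 10^5 m³ / (4.5 × 10^7 m² × 26 m) = 6.304 × 10^-4

S ≈ 6.3 × 10^-4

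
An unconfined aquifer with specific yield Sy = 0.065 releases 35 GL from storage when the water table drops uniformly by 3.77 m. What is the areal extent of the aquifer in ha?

ΔV = 35 GL = 3.5 × 10^7 m³
A = ΔV / (Sy × Δh) = 3.5 × 10^7 / (0.065 × 3.77) = 1.428 × 10^8 m²
A = 1.428 × 10^8 m² = 14280 ha

A ≈ 14300 ha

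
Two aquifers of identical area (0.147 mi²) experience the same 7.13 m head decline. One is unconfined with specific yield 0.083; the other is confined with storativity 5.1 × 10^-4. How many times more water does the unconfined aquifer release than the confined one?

ΔV_u / ΔV_c ≈ 163

A = 0.147 mi² = 3.807 × 10^5 m²
Unconfined: ΔV_u = Sy × A × Δh = 0.083 × 3.807 × 10^5 × 7.13 = 2.253 × 10^5 m³
Confined: ΔV_c = S × A × Δh = 5.1 × 10^-4 × 3.807 × 10^5 × 7.13 = 1384 m³
Ratio = ΔV_u / ΔV_c = Sy / S = 0.083 / 5.1 × 10^-4 = 162.7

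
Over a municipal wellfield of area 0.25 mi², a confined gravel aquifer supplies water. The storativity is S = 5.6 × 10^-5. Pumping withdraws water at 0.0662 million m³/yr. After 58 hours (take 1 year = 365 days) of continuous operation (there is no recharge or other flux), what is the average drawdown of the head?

Δh ≈ 12.1 m

A = 0.25 mi² = 6.475 × 10^5 m²
Q = 0.0662 million m³/yr = 181.4 m³/d
t = 58 hours = 2.417 d
ΔV = Q × t = 181.4 m³/d × 2.417 d = 438.3 m³
Δh = ΔV / (S × A) = 438.3 / (5.6 × 10^-5 × 6.475 × 10^5) = 12.09 m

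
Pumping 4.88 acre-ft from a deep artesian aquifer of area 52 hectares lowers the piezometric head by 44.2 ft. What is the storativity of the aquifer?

S ≈ 8.6 × 10^-4

A = 52 hectares = 5.2 × 10^5 m²
Δh = 44.2 ft = 13.47 m
ΔV = 4.88 acre-ft = 6019 m³
S = ΔV / (A × Δh) = 6019 m³ / (5.2 × 10^5 m² × 13.47 m) = 8.592 × 10^-4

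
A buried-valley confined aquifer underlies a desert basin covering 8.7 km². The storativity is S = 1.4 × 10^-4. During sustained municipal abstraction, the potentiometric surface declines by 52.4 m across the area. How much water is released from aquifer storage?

ΔV ≈ 63800 m³

A = 8.7 km² = 8.7 × 10^6 m²
ΔV = S × A × Δh = 1.4 × 10^-4 × 8.7 × 10^6 m² × 52.4 m = 63820 m³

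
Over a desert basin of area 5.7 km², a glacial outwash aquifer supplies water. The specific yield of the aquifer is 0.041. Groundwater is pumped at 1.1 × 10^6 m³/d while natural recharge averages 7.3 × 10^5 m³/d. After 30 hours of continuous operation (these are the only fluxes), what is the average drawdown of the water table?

Δh ≈ 1.98 m

A = 5.7 km² = 5.7 × 10^6 m²
Net abstraction = 1.1 × 10^6 − 7.3 × 10^5 = 3.7 × 10^5 m³/d
t = 30 hours = 1.25 d
ΔV = Q × t = 3.7 × 10^5 m³/d × 1.25 d = 4.625 × 10^5 m³
Δh = ΔV / (Sy × A) = 4.625 × 10^5 / (0.041 × 5.7 × 10^6) = 1.979 m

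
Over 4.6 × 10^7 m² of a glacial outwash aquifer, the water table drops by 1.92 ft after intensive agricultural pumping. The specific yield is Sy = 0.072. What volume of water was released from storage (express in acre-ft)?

Δh = 1.92 ft = 0.5852 m
ΔV = Sy × A × Δh = 0.072 × 4.6 × 10^7 m² × 0.5852 m = 1.938 × 10^6 m³
ΔV = 1.938 × 10^6 m³ = 1571 acre-ft

ΔV ≈ 1570 acre-ft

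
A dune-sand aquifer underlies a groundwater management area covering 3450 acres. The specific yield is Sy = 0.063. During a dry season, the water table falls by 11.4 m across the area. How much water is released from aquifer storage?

A = 3450 acres = 1.396 × 10^7 m²
ΔV = Sy × A × Δh = 0.063 × 1.396 × 10^7 m² × 11.4 m = 1.003 × 10^7 m³

ΔV ≈ 1 × 10^7 m³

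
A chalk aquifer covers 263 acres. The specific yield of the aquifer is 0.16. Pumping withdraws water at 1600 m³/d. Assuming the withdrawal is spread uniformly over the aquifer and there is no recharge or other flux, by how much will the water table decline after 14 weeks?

Δh ≈ 0.921 m

A = 263 acres = 1.064 × 10^6 m²
t = 14 weeks = 98 d
ΔV = Q × t = 1600 m³/d × 98 d = 1.568 × 10^5 m³
Δh = ΔV / (Sy × A) = 1.568 × 10^5 / (0.16 × 1.064 × 10^6) = 0.9208 m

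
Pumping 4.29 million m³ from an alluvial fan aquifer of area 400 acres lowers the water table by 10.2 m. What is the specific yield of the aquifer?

A = 400 acres = 1.619 × 10^6 m²
ΔV = 4.29 million m³ = 4.29 × 10^6 m³
Sy = ΔV / (A × Δh) = 4.29 × 10^6 m³ / (1.619 × 10^6 m² × 10.2 m) = 0.2598

Sy ≈ 0.26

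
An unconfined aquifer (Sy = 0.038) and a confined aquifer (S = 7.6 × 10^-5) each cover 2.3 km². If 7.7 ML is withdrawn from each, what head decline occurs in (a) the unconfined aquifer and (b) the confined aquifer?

A = 2.3 km² = 2.3 × 10^6 m²
ΔV = 7.7 ML = 7700 m³
Unconfined: Δh_u = ΔV/(Sy·A) = 7700/(0.038 × 2.3 × 10^6) = 0.0881 m
Confined: Δh_c = ΔV/(S·A) = 7700/(7.6 × 10^-5 × 2.3 × 10^6) = 44.05 m

Δh_u ≈ 0.0881 m; Δh_c ≈ 44.1 m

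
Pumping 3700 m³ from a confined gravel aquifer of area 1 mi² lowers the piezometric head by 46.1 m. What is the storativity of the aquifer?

S ≈ 3.1 × 10^-5

A = 1 mi² = 2.59 × 10^6 m²
S = ΔV / (A × Δh) = 3700 m³ / (2.59 × 10^6 m² × 46.1 m) = 3.099 × 10^-5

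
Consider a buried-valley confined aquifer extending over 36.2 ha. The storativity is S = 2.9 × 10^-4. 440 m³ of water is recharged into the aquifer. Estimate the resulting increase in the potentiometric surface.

Δh ≈ 4.19 m

A = 36.2 ha = 3.62 × 10^5 m²
Δh = ΔV / (S × A) = 440 m³ / (2.9 × 10^-4 × 3.62 × 10^5 m²) = 4.191 m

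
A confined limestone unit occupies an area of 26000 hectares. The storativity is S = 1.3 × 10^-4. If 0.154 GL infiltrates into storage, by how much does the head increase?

A = 26000 hectares = 2.6 × 10^8 m²
ΔV = 0.154 GL = 1.54 × 10^5 m³
Δh = ΔV / (S × A) = 1.54 × 10^5 m³ / (1.3 × 10^-4 × 2.6 × 10^8 m²) = 4.556 m

Δh ≈ 4.56 m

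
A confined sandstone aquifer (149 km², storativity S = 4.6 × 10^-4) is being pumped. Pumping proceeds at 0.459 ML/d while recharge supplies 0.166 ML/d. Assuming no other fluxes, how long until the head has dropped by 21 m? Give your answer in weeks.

A = 149 km² = 1.49 × 10^8 m²
ΔV = S × A × Δh = 4.6 × 10^-4 × 1.49 × 10^8 × 21 = 1.439 × 10^6 m³
Net withdrawal = 0.459 − 0.166 = 0.293 ML/d = 293 m³/d
t = ΔV / Q = 1.439 × 10^6 m³ / 293 m³/d = 4912 d
t = 4912 d ≈ 701.8 weeks

t ≈ 702 weeks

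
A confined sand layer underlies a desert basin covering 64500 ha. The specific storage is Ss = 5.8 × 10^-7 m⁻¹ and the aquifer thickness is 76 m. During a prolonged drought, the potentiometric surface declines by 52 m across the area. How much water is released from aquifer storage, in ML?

S = Ss × b = 5.8 × 10^-7 m⁻¹ × 76 m = 4.408 × 10^-5
A = 64500 ha = 6.45 × 10^8 m²
ΔV = S × A × Δh = 4.408 × 10^-5 × 6.45 × 10^8 m² × 52 m = 1.478 × 10^6 m³
ΔV = 1.478 × 10^6 m³ = 1478 ML

ΔV ≈ 1480 ML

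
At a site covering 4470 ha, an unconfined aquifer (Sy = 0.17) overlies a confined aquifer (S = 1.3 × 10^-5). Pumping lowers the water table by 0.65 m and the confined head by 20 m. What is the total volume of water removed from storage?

ΔV ≈ 4.95 × 10^6 m³

A = 4470 ha = 4.47 × 10^7 m²
Unconfined: ΔV_u = Sy × A × Δh_u = 0.17 × 4.47 × 10^7 × 0.65 = 4.939 × 10^6 m³
Confined: ΔV_c = S × A × Δh_c = 1.3 × 10^-5 × 4.47 × 10^7 × 20 = 11620 m³
Total ΔV = 4.939 × 10^6 + 11620 = 4.951 × 10^6 m³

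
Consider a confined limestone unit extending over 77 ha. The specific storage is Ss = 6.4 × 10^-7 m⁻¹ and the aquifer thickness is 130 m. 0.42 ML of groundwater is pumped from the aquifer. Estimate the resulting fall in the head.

Δh ≈ 6.56 m

S = Ss × b = 6.4 × 10^-7 m⁻¹ × 130 m = 8.32 × 10^-5
A = 77 ha = 7.7 × 10^5 m²
ΔV = 0.42 ML = 420 m³
Δh = ΔV / (S × A) = 420 m³ / (8.32 × 10^-5 × 7.7 × 10^5 m²) = 6.556 m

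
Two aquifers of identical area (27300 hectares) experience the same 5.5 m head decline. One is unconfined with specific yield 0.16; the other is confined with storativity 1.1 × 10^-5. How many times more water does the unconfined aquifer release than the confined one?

A = 27300 hectares = 2.73 × 10^8 m²
Unconfined: ΔV_u = Sy × A × Δh = 0.16 × 2.73 × 10^8 × 5.5 = 2.402 × 10^8 m³
Confined: ΔV_c = S × A × Δh = 1.1 × 10^-5 × 2.73 × 10^8 × 5.5 = 16520 m³
Ratio = ΔV_u / ΔV_c = Sy / S = 0.16 / 1.1 × 10^-5 = 14550

ΔV_u / ΔV_c ≈ 14500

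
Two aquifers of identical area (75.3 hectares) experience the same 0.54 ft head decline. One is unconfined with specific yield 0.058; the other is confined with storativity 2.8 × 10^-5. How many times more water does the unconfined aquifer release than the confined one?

ΔV_u / ΔV_c ≈ 2070

A = 75.3 hectares = 7.53 × 10^5 m²
Δh = 0.54 ft = 0.1646 m
Unconfined: ΔV_u = Sy × A × Δh = 0.058 × 7.53 × 10^5 × 0.1646 = 7188 m³
Confined: ΔV_c = S × A × Δh = 2.8 × 10^-5 × 7.53 × 10^5 × 0.1646 = 3.47 m³
Ratio = ΔV_u / ΔV_c = Sy / S = 0.058 / 2.8 × 10^-5 = 2071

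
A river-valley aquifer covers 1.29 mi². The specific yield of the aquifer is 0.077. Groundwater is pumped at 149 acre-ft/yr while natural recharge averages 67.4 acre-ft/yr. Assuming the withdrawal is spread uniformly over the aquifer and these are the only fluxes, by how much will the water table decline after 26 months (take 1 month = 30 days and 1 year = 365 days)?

A = 1.29 mi² = 3.341 × 10^6 m²
Net abstraction = 149 − 67.4 = 81.6 acre-ft/yr
Q_net = 81.6 acre-ft/yr = 275.8 m³/d
t = 26 months = 780 d
ΔV = Q × t = 275.8 m³/d × 780 d = 2.151 × 10^5 m³
Δh = ΔV / (Sy × A) = 2.151 × 10^5 / (0.077 × 3.341 × 10^6) = 0.8361 m

Δh ≈ 0.836 m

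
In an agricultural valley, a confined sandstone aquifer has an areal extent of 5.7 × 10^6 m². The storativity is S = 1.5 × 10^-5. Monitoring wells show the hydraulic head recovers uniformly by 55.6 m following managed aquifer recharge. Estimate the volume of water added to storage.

ΔV = S × A × Δh = 1.5 × 10^-5 × 5.7 × 10^6 m² × 55.6 m = 4754 m³

ΔV ≈ 4750 m³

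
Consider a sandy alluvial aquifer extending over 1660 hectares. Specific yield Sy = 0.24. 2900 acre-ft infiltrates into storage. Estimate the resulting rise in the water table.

Δh ≈ 0.898 m

A = 1660 hectares = 1.66 × 10^7 m²
ΔV = 2900 acre-ft = 3.577 × 10^6 m³
Δh = ΔV / (Sy × A) = 3.577 × 10^6 m³ / (0.24 × 1.66 × 10^7 m²) = 0.8979 m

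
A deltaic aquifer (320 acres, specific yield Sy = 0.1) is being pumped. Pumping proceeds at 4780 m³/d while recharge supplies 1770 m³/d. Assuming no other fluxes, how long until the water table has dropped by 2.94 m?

t ≈ 126 days

A = 320 acres = 1.295 × 10^6 m²
ΔV = Sy × A × Δh = 0.1 × 1.295 × 10^6 × 2.94 = 3.807 × 10^5 m³
Net withdrawal = 4780 − 1770 = 3010 m³/d
t = ΔV / Q = 3.807 × 10^5 m³ / 3010 m³/d = 126.5 d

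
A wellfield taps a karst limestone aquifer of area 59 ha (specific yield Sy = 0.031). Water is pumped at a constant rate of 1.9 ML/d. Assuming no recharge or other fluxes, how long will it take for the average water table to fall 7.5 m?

A = 59 ha = 5.9 × 10^5 m²
ΔV = Sy × A × Δh = 0.031 × 5.9 × 10^5 × 7.5 = 1.372 × 10^5 m³
Q = 1.9 ML/d = 1900 m³/d
t = ΔV / Q = 1.372 × 10^5 m³ / 1900 m³/d = 72.2 d

t ≈ 72.2 days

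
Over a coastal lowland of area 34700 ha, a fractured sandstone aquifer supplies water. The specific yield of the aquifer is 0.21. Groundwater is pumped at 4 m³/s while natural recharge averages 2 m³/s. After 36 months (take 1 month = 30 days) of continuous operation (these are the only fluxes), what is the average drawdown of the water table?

A = 34700 ha = 3.47 × 10^8 m²
Net abstraction = 4 − 2 = 2 m³/s
Q_net = 2 m³/s = 1.728 × 10^5 m³/d
t = 36 months = 1080 d
ΔV = Q × t = 1.728 × 10^5 m³/d × 1080 d = 1.866 × 10^8 m³
Δh = ΔV / (Sy × A) = 1.866 × 10^8 / (0.21 × 3.47 × 10^8) = 2.561 m

Δh ≈ 2.56 m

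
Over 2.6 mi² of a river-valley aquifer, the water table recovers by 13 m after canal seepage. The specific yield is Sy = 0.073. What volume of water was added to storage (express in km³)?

A = 2.6 mi² = 6.734 × 10^6 m²
ΔV = Sy × A × Δh = 0.073 × 6.734 × 10^6 m² × 13 m = 6.391 × 10^6 m³
ΔV = 6.391 × 10^6 m³ = 0.006391 km³

ΔV ≈ 0.00639 km³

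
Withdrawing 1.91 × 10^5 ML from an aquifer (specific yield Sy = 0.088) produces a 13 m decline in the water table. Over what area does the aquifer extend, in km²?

A ≈ 167 km²

ΔV = 1.91 × 10^5 ML = 1.91 × 10^8 m³
A = ΔV / (Sy × Δh) = 1.91 × 10^8 / (0.088 × 13) = 1.67 × 10^8 m²
A = 1.67 × 10^8 m² = 167 km²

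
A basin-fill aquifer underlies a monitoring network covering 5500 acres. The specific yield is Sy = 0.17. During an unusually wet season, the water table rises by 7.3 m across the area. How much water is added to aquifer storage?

ΔV ≈ 2.76 × 10^7 m³

A = 5500 acres = 2.226 × 10^7 m²
ΔV = Sy × A × Δh = 0.17 × 2.226 × 10^7 m² × 7.3 m = 2.762 × 10^7 m³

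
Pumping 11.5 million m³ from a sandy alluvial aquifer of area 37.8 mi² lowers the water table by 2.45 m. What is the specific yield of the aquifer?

A = 37.8 mi² = 9.79 × 10^7 m²
ΔV = 11.5 million m³ = 1.15 × 10^7 m³
Sy = ΔV / (A × Δh) = 1.15 × 10^7 m³ / (9.79 × 10^7 m² × 2.45 m) = 0.04794

Sy ≈ 0.048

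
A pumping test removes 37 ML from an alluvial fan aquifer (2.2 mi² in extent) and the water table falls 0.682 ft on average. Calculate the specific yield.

A = 2.2 mi² = 5.698 × 10^6 m²
Δh = 0.682 ft = 0.2079 m
ΔV = 37 ML = 37000 m³
Sy = ΔV / (A × Δh) = 37000 m³ / (5.698 × 10^6 m² × 0.2079 m) = 0.03124

Sy ≈ 0.031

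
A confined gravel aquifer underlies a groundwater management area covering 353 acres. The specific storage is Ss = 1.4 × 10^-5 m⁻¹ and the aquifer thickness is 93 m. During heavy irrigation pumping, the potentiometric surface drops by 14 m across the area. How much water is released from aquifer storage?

S = Ss × b = 1.4 × 10^-5 m⁻¹ × 93 m = 1.302 × 10^-3
A = 353 acres = 1.429 × 10^6 m²
ΔV = S × A × Δh = 0.001302 × 1.429 × 10^6 m² × 14 m = 26040 m³

ΔV ≈ 26000 m³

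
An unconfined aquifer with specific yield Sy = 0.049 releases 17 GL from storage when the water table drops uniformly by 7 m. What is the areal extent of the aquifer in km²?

A ≈ 49.6 km²

ΔV = 17 GL = 1.7 × 10^7 m³
A = ΔV / (Sy × Δh) = 1.7 × 10^7 / (0.049 × 7) = 4.956 × 10^7 m²
A = 4.956 × 10^7 m² = 49.56 km²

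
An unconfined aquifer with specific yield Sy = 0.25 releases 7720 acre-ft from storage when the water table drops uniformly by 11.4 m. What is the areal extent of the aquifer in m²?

ΔV = 7720 acre-ft = 9.522 × 10^6 m³
A = ΔV / (Sy × Δh) = 9.522 × 10^6 / (0.25 × 11.4) = 3.341 × 10^6 m²

A ≈ 3.34 × 10^6 m²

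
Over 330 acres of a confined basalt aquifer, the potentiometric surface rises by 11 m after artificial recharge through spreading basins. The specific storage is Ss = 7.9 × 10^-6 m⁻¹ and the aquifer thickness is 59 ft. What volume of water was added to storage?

b = 59 ft = 17.98 m
S = Ss × b = 7.9 × 10^-6 m⁻¹ × 17.98 m = 1.421 × 10^-4
A = 330 acres = 1.335 × 10^6 m²
ΔV = S × A × Δh = 1.421 × 10^-4 × 1.335 × 10^6 m² × 11 m = 2087 m³

ΔV ≈ 2090 m³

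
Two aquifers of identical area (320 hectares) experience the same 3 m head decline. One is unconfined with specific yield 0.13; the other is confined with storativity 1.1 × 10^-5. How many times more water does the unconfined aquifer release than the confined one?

A = 320 hectares = 3.2 × 10^6 m²
Unconfined: ΔV_u = Sy × A × Δh = 0.13 × 3.2 × 10^6 × 3 = 1.248 × 10^6 m³
Confined: ΔV_c = S × A × Δh = 1.1 × 10^-5 × 3.2 × 10^6 × 3 = 105.6 m³
Ratio = ΔV_u / ΔV_c = Sy / S = 0.13 / 1.1 × 10^-5 = 11820

ΔV_u / ΔV_c ≈ 11800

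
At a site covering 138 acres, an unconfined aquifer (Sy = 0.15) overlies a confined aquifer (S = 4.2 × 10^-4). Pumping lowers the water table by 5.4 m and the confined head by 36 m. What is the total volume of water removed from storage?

ΔV ≈ 4.61 × 10^5 m³

A = 138 acres = 5.585 × 10^5 m²
Unconfined: ΔV_u = Sy × A × Δh_u = 0.15 × 5.585 × 10^5 × 5.4 = 4.524 × 10^5 m³
Confined: ΔV_c = S × A × Δh_c = 4.2 × 10^-4 × 5.585 × 10^5 × 36 = 8444 m³
Total ΔV = 4.524 × 10^5 + 8444 = 4.608 × 10^5 m³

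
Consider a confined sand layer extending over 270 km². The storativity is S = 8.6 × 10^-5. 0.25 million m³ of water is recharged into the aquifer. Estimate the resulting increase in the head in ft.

A = 270 km² = 2.7 × 10^8 m²
ΔV = 0.25 million m³ = 2.5 × 10^5 m³
Δh = ΔV / (S × A) = 2.5 × 10^5 m³ / (8.6 × 10^-5 × 2.7 × 10^8 m²) = 10.77 m
Δh = 10.77 m = 35.32 ft

Δh ≈ 35.3 ft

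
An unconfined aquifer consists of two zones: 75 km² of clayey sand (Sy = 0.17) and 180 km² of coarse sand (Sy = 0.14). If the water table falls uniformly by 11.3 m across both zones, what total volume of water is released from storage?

A₁ = 75 km² = 7.5 × 10^7 m²; A₂ = 180 km² = 1.8 × 10^8 m²
ΔV₁ = 0.17 × 7.5 × 10^7 × 11.3 = 1.441 × 10^8 m³
ΔV₂ = 0.14 × 1.8 × 10^8 × 11.3 = 2.848 × 10^8 m³
ΔV = ΔV₁ + ΔV₂ = 4.288 × 10^8 m³

ΔV ≈ 4.29 × 10^8 m³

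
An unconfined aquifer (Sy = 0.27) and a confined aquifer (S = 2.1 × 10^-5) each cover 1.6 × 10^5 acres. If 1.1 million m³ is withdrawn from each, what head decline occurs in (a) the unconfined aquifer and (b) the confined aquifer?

Δh_u ≈ 0.00629 m; Δh_c ≈ 80.9 m

A = 1.6 × 10^5 acres = 6.475 × 10^8 m²
ΔV = 1.1 million m³ = 1.1 × 10^6 m³
Unconfined: Δh_u = ΔV/(Sy·A) = 1.1 × 10^6/(0.27 × 6.475 × 10^8) = 0.006292 m
Confined: Δh_c = ΔV/(S·A) = 1.1 × 10^6/(2.1 × 10^-5 × 6.475 × 10^8) = 80.9 m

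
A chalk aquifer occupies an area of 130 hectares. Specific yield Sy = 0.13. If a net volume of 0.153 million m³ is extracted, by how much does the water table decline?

Δh ≈ 0.905 m

A = 130 hectares = 1.3 × 10^6 m²
ΔV = 0.153 million m³ = 1.53 × 10^5 m³
Δh = ΔV / (Sy × A) = 1.53 × 10^5 m³ / (0.13 × 1.3 × 10^6 m²) = 0.9053 m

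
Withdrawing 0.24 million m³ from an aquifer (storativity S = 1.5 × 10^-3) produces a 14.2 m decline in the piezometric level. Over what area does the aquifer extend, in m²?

ΔV = 0.24 million m³ = 2.4 × 10^5 m³
A = ΔV / (S × Δh) = 2.4 × 10^5 / (0.0015 × 14.2) = 1.127 × 10^7 m²

A ≈ 1.13 × 10^7 m²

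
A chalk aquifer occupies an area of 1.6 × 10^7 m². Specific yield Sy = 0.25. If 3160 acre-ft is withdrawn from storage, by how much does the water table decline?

Δh ≈ 0.974 m

ΔV = 3160 acre-ft = 3.898 × 10^6 m³
Δh = ΔV / (Sy × A) = 3.898 × 10^6 m³ / (0.25 × 1.6 × 10^7 m²) = 0.9745 m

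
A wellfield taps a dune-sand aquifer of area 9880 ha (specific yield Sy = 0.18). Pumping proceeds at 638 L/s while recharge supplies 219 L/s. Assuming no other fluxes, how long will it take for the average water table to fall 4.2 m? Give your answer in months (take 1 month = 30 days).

A = 9880 ha = 9.88 × 10^7 m²
ΔV = Sy × A × Δh = 0.18 × 9.88 × 10^7 × 4.2 = 7.469 × 10^7 m³
Net withdrawal = 638 − 219 = 419 L/s = 36200 m³/d
t = ΔV / Q = 7.469 × 10^7 m³ / 36200 m³/d = 2063 d
t = 2063 d ≈ 68.77 months

t ≈ 68.8 months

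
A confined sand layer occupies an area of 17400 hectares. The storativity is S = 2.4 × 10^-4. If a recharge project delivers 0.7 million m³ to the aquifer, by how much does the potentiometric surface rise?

Δh ≈ 16.8 m

A = 17400 hectares = 1.74 × 10^8 m²
ΔV = 0.7 million m³ = 7 × 10^5 m³
Δh = ΔV / (S × A) = 7 × 10^5 m³ / (2.4 × 10^-4 × 1.74 × 10^8 m²) = 16.76 m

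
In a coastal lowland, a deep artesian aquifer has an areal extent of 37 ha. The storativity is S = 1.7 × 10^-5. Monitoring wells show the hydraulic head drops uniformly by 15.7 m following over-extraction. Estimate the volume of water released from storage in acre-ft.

A = 37 ha = 3.7 × 10^5 m²
ΔV = S × A × Δh = 1.7 × 10^-5 × 3.7 × 10^5 m² × 15.7 m = 98.75 m³
ΔV = 98.75 m³ = 0.08006 acre-ft

ΔV ≈ 0.0801 acre-ft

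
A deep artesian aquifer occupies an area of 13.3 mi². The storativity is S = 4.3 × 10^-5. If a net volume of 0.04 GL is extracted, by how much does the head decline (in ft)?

Δh ≈ 88.6 ft

A = 13.3 mi² = 3.445 × 10^7 m²
ΔV = 0.04 GL = 40000 m³
Δh = ΔV / (S × A) = 40000 m³ / (4.3 × 10^-5 × 3.445 × 10^7 m²) = 27 m
Δh = 27 m = 88.6 ft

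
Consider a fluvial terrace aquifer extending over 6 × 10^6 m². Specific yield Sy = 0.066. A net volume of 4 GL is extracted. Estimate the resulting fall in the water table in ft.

Δh ≈ 33.1 ft

ΔV = 4 GL = 4 × 10^6 m³
Δh = ΔV / (Sy × A) = 4 × 10^6 m³ / (0.066 × 6 × 10^6 m²) = 10.1 m
Δh = 10.1 m = 33.14 ft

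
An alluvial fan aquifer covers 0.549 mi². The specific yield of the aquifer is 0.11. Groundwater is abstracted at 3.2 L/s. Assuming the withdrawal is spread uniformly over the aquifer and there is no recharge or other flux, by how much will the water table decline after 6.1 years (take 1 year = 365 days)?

A = 0.549 mi² = 1.422 × 10^6 m²
Q = 3.2 L/s = 276.5 m³/d
t = 6.1 years = 2226 d
ΔV = Q × t = 276.5 m³/d × 2226 d = 6.156 × 10^5 m³
Δh = ΔV / (Sy × A) = 6.156 × 10^5 / (0.11 × 1.422 × 10^6) = 3.936 m

Δh ≈ 3.94 m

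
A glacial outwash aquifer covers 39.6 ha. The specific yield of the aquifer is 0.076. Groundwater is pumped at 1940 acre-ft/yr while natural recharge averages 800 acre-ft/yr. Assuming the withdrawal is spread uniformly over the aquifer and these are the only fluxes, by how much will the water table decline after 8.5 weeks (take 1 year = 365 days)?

Δh ≈ 7.62 m

A = 39.6 ha = 3.96 × 10^5 m²
Net abstraction = 1940 − 800 = 1140 acre-ft/yr
Q_net = 1140 acre-ft/yr = 3853 m³/d
t = 8.5 weeks = 59.5 d
ΔV = Q × t = 3853 m³/d × 59.5 d = 2.292 × 10^5 m³
Δh = ΔV / (Sy × A) = 2.292 × 10^5 / (0.076 × 3.96 × 10^5) = 7.616 m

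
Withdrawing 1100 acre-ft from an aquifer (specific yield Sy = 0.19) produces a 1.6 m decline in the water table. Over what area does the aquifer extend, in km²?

ΔV = 1100 acre-ft = 1.357 × 10^6 m³
A = ΔV / (Sy × Δh) = 1.357 × 10^6 / (0.19 × 1.6) = 4.463 × 10^6 m²
A = 4.463 × 10^6 m² = 4.463 km²

A ≈ 4.46 km²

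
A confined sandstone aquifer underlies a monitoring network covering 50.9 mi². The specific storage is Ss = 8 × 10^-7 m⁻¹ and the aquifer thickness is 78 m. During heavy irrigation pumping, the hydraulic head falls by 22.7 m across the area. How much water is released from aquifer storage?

S = Ss × b = 8 × 10^-7 m⁻¹ × 78 m = 6.24 × 10^-5
A = 50.9 mi² = 1.318 × 10^8 m²
ΔV = S × A × Δh = 6.24 × 10^-5 × 1.318 × 10^8 m² × 22.7 m = 1.867 × 10^5 m³

ΔV ≈ 1.87 × 10^5 m³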